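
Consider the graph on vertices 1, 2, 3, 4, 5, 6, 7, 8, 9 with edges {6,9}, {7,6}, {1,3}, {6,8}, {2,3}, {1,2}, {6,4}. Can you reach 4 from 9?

From 9 we can reach 4, 6, 7, 8, 9, which includes 4.

Yes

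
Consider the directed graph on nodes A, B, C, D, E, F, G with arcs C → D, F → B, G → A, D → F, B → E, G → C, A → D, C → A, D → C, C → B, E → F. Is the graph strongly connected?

No

There is no directed path from B to C, so the graph is not strongly connected.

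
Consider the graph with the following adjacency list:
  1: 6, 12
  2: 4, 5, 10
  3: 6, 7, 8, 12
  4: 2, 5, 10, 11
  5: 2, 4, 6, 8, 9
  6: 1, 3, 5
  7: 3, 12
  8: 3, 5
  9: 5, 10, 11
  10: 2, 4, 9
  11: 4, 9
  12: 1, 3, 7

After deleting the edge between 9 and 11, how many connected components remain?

9 and 11 are still connected via 9-5-4-11, so the component count stays at 1.

1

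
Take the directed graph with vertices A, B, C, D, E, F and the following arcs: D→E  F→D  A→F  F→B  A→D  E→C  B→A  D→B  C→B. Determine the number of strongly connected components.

1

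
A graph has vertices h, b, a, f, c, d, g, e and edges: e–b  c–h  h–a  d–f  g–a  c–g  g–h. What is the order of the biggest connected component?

4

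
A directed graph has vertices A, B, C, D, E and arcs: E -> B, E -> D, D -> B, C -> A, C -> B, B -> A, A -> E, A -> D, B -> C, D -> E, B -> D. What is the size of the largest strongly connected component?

{A, B, C, D, E} are all mutually reachable — one SCC of size 5.
The largest has 5 vertices.

5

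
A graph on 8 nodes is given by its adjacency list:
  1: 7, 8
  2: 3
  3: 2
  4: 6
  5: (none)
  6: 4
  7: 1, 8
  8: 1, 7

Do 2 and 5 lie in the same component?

No

The component containing 2 is {2, 3}, and 5 is not in it.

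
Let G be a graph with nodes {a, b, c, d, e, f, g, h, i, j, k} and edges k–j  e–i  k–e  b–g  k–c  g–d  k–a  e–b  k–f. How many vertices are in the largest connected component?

h is isolated — a component by itself.
Starting from a we can reach a, b, c, d, e, f, g, i, j, k. That is one component of size 10.
The largest has 10 vertices.

10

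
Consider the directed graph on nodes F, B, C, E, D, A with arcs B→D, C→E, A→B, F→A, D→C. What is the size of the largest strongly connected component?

{C} is an SCC by itself.
{A} is an SCC by itself.
{D} is an SCC by itself.
{B} is an SCC by itself.
{F} is an SCC by itself.
(and 1 more singleton SCC)
The largest has 1 vertex.

1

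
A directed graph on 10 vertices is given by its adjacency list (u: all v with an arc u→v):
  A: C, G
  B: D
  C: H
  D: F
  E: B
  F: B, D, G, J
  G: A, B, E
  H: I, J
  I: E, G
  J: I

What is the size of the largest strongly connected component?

10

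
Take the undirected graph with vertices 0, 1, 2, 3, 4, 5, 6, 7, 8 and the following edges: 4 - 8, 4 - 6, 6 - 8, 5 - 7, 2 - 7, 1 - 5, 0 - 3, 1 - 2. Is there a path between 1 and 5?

Yes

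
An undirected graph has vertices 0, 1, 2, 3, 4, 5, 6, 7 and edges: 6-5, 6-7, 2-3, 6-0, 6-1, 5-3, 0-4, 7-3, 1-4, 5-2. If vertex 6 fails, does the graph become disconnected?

Deleting 6 raises the number of components from 1 to 2, so 6 is a cut vertex.

Yes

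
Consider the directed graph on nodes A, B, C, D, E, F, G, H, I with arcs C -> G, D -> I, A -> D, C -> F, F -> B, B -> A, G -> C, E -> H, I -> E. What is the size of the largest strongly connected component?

{C, G} are all mutually reachable — one SCC of size 2.
{H} is an SCC by itself.
{F} is an SCC by itself.
{D} is an SCC by itself.
{E} is an SCC by itself.
(and 3 more singleton SCCs)
The largest has 2 vertices.

2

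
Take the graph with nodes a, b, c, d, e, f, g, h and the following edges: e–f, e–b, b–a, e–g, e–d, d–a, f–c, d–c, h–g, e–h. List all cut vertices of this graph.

e

Removing e increases the component count from 1 to 2, so e is a cut vertex.
By contrast removing g leaves 1 component; it is not a cut vertex. No other vertex is a cut vertex either.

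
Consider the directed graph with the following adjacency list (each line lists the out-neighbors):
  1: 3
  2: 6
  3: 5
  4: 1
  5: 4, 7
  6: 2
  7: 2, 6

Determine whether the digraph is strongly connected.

No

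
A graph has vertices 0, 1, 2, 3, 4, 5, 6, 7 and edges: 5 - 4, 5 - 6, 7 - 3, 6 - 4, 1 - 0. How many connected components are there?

2 is isolated — a component by itself.
Starting from 0 we can reach 0, 1. That is one component of size 2.
Starting from 3 we can reach 3, 7. That is one component of size 2.
Starting from 4 we can reach 4, 5, 6. That is one component of size 3.
Total: 4 components.

4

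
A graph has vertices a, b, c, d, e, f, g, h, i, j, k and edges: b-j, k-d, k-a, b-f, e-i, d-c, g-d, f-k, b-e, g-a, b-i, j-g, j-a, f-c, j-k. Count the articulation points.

1

Removing b increases the component count from 2 to 3, so b is a cut vertex.
By contrast removing g leaves 2 components; it is not a cut vertex. No other vertex is a cut vertex either.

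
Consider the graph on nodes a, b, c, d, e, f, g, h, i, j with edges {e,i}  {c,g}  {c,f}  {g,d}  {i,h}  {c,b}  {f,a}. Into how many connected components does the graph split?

j is isolated — a component by itself.
Starting from e we can reach e, h, i. That is one component of size 3.
Starting from a we can reach a, b, c, d, f, g. That is one component of size 6.
Total: 3 components.

3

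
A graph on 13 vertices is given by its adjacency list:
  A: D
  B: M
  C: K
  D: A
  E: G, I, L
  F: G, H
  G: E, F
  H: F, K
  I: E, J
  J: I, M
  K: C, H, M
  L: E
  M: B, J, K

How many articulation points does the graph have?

3

Removing E increases the component count from 2 to 3, so E is a cut vertex.
Removing K increases the component count from 2 to 3, so K is a cut vertex.
Removing M increases the component count from 2 to 3, so M is a cut vertex.
By contrast removing L leaves 2 components; it is not a cut vertex. No other vertex is a cut vertex either.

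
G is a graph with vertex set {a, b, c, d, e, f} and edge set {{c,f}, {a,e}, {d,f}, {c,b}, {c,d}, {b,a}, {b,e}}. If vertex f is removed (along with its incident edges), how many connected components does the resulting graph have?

1

With f gone, the remaining components are: {a, b, c, d, e}.
That is 1 component.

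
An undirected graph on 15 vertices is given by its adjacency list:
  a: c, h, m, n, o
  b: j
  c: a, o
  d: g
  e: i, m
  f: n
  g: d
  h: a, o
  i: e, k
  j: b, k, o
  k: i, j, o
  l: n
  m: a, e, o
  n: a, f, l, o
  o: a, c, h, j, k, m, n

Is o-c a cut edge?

After removing o-c, the path o-a-c still connects them, so the edge is not a bridge.

No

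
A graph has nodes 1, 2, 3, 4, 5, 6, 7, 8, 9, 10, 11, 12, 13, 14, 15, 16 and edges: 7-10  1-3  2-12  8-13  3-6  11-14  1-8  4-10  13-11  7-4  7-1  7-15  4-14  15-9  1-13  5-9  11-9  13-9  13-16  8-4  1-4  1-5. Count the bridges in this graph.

The edges on the cycle 1-8-13-1 are not bridges since each lies on that cycle.
But removing 3-6 disconnects 3 from 6; removing 16-13 disconnects 16 from 13; removing 3-1 disconnects 3 from 1; removing 2-12 disconnects 2 from 12 — these are bridges.
That makes 4 bridges.

4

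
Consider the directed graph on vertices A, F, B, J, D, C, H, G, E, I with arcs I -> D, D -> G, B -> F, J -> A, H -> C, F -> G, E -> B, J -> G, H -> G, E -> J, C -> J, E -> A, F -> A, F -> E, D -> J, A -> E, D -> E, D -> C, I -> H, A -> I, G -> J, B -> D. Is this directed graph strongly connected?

Yes

From H we can reach every vertex (A, B, C, D, E, F, G, H, I, J), and every vertex can reach H (A, B, C, D, E, F, G, H, I, J). So the whole graph is one strongly connected component.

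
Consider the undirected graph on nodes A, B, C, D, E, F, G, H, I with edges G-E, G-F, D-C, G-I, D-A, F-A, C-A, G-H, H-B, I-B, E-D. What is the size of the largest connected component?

9

Starting from A we can reach A, B, C, D, E, F, G, H, I. That is one component of size 9.
The largest has 9 vertices.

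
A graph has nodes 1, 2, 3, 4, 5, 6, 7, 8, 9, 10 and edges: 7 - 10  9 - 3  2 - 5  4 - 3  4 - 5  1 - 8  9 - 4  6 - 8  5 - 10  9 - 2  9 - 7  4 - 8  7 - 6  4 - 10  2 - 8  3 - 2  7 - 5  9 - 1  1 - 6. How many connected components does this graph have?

Starting from 1 we can reach 1, 2, 3, 4, 5, 6, 7, 8, 9, 10. That is one component of size 10.
Total: 1 component.

1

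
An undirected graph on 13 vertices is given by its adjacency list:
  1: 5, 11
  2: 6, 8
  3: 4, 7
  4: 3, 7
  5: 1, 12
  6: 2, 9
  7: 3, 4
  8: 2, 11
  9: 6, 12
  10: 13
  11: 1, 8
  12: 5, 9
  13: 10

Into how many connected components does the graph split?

3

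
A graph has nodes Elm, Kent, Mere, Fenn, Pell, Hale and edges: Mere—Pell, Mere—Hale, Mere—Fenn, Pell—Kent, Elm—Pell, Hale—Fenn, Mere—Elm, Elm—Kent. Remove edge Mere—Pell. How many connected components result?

Mere and Pell are still connected via Mere-Elm-Pell, so the component count stays at 1.

1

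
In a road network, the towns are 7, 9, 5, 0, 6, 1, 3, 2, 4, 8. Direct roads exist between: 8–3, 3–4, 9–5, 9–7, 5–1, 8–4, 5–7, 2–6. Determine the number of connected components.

0 is isolated — a component by itself.
Starting from 2 we can reach 2, 6. That is one component of size 2.
Starting from 3 we can reach 3, 4, 8. That is one component of size 3.
Starting from 1 we can reach 1, 5, 7, 9. That is one component of size 4.
Total: 4 components.

4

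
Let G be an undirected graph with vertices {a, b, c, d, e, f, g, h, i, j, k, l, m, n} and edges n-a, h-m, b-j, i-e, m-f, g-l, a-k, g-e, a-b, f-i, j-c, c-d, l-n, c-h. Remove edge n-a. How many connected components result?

n and a are still connected via n-l-g-e-i-f-m-h-c-j-b-a, so the component count stays at 1.

1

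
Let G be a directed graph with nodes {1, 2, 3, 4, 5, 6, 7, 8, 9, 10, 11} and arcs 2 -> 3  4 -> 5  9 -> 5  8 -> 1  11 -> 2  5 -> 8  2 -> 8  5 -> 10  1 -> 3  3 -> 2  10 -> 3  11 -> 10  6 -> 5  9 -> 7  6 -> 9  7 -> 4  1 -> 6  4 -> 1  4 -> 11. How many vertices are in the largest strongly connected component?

{1, 2, 3, 4, 5, 6, 7, 8, 9, 10, 11} are all mutually reachable — one SCC of size 11.
The largest has 11 vertices.

11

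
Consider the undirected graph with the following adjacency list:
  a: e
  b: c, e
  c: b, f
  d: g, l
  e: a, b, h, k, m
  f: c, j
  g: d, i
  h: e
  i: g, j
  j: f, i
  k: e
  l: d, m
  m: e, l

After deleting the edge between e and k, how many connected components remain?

2

Before removal there is 1 component.
e-k is a bridge — removing it separates e's side from k's side.
After removal: 2 components.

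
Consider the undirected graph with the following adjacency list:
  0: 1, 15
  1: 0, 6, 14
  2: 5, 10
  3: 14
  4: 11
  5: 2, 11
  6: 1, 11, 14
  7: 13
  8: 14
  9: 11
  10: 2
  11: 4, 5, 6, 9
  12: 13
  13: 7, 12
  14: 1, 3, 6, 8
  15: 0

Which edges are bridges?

The edges on the cycle 6-1-14-6 are not bridges since each lies on that cycle.
But removing 0-15 disconnects 0 from 15; removing 14-8 disconnects 14 from 8; removing 2-5 disconnects 2 from 5; removing 9-11 disconnects 9 from 11 — these are bridges.
In total 12 edges are bridges.

0-1, 0-15, 10-2, 11-4, 11-5, 11-6, 11-9, 12-13, 13-7, 14-3, 14-8, 2-5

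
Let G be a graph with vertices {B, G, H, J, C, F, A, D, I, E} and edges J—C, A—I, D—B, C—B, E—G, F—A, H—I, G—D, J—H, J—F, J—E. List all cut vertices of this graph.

Removing J increases the component count from 1 to 2, so J is a cut vertex.
By contrast removing B leaves 1 component; it is not a cut vertex. No other vertex is a cut vertex either.

J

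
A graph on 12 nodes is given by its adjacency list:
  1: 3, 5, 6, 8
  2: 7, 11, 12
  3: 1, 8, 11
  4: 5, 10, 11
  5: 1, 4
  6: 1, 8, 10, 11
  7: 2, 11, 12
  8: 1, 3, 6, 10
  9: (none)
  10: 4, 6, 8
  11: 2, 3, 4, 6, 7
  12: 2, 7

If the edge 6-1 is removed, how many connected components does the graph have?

6 and 1 are still connected via 6-8-1, so the component count stays at 2.

2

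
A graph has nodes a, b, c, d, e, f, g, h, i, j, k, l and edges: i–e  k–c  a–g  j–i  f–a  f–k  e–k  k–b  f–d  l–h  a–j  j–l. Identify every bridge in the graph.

The edges on the cycle f-a-j-i-e-k-f are not bridges since each lies on that cycle.
But removing f–d disconnects f from d; removing h–l disconnects h from l; removing a–g disconnects a from g; removing b–k disconnects b from k — these are bridges.
In total 6 edges are bridges.

a-g, b-k, c-k, d-f, h-l, j-l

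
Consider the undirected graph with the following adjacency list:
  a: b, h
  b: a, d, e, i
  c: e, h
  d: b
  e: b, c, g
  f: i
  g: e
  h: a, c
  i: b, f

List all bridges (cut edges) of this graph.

The edges on the cycle c-e-b-a-h-c are not bridges since each lies on that cycle.
But removing b-d disconnects b from d; removing f-i disconnects f from i; removing e-g disconnects e from g; removing b-i disconnects b from i — these are bridges.

b-d, b-i, e-g, f-i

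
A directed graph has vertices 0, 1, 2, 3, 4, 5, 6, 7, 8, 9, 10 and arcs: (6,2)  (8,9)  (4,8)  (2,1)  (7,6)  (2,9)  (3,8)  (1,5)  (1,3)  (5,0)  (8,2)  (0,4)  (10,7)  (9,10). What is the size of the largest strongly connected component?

11

{0, 1, 2, 3, 4, 5, 6, 7, 8, 9, 10} are all mutually reachable — one SCC of size 11.
The largest has 11 vertices.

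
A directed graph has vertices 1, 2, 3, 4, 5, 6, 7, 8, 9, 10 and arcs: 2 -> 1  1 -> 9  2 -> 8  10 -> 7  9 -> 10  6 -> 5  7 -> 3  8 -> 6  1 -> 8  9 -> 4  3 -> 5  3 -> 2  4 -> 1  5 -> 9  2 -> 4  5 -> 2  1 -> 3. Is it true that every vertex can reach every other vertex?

Yes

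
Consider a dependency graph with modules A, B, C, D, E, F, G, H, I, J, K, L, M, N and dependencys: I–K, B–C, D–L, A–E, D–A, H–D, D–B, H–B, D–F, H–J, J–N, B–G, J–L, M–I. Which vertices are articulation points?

Removing A increases the component count from 2 to 3, so A is a cut vertex.
Removing B increases the component count from 2 to 4, so B is a cut vertex.
Removing D increases the component count from 2 to 4, so D is a cut vertex.
Likewise I, J are cut vertices.
By contrast removing E leaves 2 components; it is not a cut vertex. No other vertex is a cut vertex either.

A, B, D, I, J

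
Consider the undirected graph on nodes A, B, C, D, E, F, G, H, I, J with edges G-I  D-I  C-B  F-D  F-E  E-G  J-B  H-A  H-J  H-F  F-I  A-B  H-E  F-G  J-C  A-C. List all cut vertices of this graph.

Removing H increases the component count from 1 to 2, so H is a cut vertex.
By contrast removing J leaves 1 component; it is not a cut vertex. No other vertex is a cut vertex either.

H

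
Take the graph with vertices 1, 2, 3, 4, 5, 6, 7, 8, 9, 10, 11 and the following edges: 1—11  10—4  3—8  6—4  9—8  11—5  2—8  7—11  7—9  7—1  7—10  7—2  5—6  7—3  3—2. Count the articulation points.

1

Removing 7 increases the component count from 1 to 2, so 7 is a cut vertex.
By contrast removing 10 leaves 1 component; it is not a cut vertex. No other vertex is a cut vertex either.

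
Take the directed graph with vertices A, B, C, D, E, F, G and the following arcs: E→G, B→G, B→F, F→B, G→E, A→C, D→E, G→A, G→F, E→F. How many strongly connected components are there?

4

{B, E, F, G} are all mutually reachable — one SCC of size 4.
{D} is an SCC by itself.
{C} is an SCC by itself.
{A} is an SCC by itself.
That gives 4 strongly connected components.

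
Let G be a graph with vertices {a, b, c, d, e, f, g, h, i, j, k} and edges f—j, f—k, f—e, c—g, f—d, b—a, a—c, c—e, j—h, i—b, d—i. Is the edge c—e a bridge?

No

After removing c—e, the path c-a-b-i-d-f-e still connects them, so the edge is not a bridge.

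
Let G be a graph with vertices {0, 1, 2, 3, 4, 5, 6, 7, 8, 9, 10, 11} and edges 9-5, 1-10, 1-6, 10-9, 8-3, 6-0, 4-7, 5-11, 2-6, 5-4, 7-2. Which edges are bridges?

The edges on the cycle 1-10-9-5-4-7-2-6-1 are not bridges since each lies on that cycle.
But removing 8-3 disconnects 8 from 3; removing 11-5 disconnects 11 from 5; removing 0-6 disconnects 0 from 6 — these are bridges.

0-6, 11-5, 3-8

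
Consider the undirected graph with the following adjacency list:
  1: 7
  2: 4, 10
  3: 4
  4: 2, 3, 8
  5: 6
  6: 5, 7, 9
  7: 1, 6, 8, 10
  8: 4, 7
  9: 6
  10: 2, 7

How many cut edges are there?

5

The edges on the cycle 7-10-2-4-8-7 are not bridges since each lies on that cycle.
But removing 3-4 disconnects 3 from 4; removing 7-1 disconnects 7 from 1; removing 6-9 disconnects 6 from 9; removing 7-6 disconnects 7 from 6 — these are bridges.
In total 5 edges are bridges.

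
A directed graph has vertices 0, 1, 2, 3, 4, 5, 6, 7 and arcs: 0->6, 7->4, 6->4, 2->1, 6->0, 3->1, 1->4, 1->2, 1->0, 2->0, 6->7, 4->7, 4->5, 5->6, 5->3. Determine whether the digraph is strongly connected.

From 4 we can reach every vertex (0, 1, 2, 3, 4, 5, 6, 7), and every vertex can reach 4 (0, 1, 2, 3, 4, 5, 6, 7). So the whole graph is one strongly connected component.

Yes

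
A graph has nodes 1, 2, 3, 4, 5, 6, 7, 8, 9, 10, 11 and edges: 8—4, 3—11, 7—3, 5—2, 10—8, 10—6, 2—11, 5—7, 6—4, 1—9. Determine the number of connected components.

3

Starting from 1 we can reach 1, 9. That is one component of size 2.
Starting from 4 we can reach 4, 6, 8, 10. That is one component of size 4.
Starting from 2 we can reach 2, 3, 5, 7, 11. That is one component of size 5.
Total: 3 components.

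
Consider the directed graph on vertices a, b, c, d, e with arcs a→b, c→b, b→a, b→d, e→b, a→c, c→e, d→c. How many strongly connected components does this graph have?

1

{a, b, c, d, e} are all mutually reachable — one SCC of size 5.
That gives 1 strongly connected component.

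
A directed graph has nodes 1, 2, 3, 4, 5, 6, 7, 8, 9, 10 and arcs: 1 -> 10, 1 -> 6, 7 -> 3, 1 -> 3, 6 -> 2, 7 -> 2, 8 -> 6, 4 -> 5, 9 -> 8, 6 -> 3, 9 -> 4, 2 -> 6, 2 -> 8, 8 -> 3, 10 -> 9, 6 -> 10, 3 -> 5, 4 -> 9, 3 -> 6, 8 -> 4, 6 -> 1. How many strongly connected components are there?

{1, 2, 3, 4, 6, 8, 9, 10} are all mutually reachable — one SCC of size 8.
{7} is an SCC by itself.
{5} is an SCC by itself.
That gives 3 strongly connected components.

3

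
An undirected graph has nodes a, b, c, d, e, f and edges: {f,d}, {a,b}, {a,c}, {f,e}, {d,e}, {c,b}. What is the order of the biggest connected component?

3

Starting from d we can reach d, e, f. That is one component of size 3.
Starting from a we can reach a, b, c. That is one component of size 3.
The largest has 3 vertices.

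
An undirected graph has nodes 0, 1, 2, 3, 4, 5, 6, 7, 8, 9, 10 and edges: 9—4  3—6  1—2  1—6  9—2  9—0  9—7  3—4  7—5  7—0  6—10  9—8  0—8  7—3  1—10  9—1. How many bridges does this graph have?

1

The edges on the cycle 9-7-3-6-1-9 are not bridges since each lies on that cycle.
But removing 5—7 disconnects 5 from 7 — this is a bridge.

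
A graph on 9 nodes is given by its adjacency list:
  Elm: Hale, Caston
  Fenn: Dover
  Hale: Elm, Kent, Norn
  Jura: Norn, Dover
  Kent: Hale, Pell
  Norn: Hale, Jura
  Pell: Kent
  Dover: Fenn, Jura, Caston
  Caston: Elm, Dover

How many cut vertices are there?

Removing Hale increases the component count from 1 to 2, so Hale is a cut vertex.
Removing Kent increases the component count from 1 to 2, so Kent is a cut vertex.
Removing Dover increases the component count from 1 to 2, so Dover is a cut vertex.
By contrast removing Jura leaves 1 component; it is not a cut vertex. No other vertex is a cut vertex either.

3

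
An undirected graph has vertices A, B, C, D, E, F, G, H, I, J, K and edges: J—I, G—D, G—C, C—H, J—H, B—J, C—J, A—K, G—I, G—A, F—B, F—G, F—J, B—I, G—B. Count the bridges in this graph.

The edges on the cycle G-C-H-J-B-G are not bridges since each lies on that cycle.
But removing G—D disconnects G from D; removing A—G disconnects A from G; removing A—K disconnects A from K — these are bridges.
That makes 3 bridges.

3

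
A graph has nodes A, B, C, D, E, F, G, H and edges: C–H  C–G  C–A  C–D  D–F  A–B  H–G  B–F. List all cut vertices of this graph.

Removing C increases the component count from 2 to 3, so C is a cut vertex.
By contrast removing A leaves 2 components; it is not a cut vertex. No other vertex is a cut vertex either.

C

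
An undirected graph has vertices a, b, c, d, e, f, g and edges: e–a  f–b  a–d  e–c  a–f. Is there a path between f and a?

Yes

From f we can reach a, b, c, d, e, f, which includes a.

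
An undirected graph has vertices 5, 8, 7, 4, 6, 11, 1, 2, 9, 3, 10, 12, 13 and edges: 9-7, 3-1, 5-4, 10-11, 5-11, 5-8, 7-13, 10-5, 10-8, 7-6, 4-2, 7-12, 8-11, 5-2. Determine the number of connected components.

3

Starting from 1 we can reach 1, 3. That is one component of size 2.
Starting from 6 we can reach 6, 7, 9, 12, 13. That is one component of size 5.
Starting from 2 we can reach 2, 4, 5, 8, 10, 11. That is one component of size 6.
Total: 3 components.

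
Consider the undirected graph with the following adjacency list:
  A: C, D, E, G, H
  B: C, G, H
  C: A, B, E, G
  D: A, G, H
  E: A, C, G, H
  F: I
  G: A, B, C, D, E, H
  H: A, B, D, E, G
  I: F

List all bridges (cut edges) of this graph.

F-I

The edges on the cycle G-E-A-H-B-G are not bridges since each lies on that cycle.
But removing F-I disconnects F from I — this is a bridge.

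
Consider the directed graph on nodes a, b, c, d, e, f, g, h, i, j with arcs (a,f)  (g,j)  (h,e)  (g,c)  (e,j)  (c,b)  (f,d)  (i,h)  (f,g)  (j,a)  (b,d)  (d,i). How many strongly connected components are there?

{a, b, c, d, e, f, g, h, i, j} are all mutually reachable — one SCC of size 10.
That gives 1 strongly connected component.

1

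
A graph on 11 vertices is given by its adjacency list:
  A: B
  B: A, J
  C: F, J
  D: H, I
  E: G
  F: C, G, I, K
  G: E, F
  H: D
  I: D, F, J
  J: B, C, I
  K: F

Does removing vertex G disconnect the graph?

Yes

Deleting G raises the number of components from 1 to 2, so G is a cut vertex.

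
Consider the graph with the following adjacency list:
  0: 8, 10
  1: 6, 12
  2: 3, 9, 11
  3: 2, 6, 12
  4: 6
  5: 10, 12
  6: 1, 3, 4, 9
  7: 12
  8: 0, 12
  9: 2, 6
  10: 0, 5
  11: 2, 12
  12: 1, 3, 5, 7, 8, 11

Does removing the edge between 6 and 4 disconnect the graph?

Removing 6-4 leaves no path between 6 and 4: the component count goes from 1 to 2. So it is a bridge.

Yes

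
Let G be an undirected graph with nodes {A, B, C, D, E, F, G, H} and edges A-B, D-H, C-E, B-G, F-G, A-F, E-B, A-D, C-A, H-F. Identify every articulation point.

none

Removing A, for instance, still leaves 1 component. No single vertex removal increases the component count — the graph has no articulation points.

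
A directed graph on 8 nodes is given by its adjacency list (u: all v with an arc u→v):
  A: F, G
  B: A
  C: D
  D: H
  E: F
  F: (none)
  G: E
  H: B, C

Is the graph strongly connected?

There is no directed path from A to D, so the graph is not strongly connected.

No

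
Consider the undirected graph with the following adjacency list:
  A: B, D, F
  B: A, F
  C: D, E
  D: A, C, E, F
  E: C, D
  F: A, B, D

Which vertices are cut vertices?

Removing D increases the component count from 1 to 2, so D is a cut vertex.
By contrast removing C leaves 1 component; it is not a cut vertex. No other vertex is a cut vertex either.

D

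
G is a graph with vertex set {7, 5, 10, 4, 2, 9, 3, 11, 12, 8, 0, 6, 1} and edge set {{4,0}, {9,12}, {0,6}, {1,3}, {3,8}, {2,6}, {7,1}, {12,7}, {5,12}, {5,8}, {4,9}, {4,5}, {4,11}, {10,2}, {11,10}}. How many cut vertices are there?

Removing 4 increases the component count from 1 to 2, so 4 is a cut vertex.
By contrast removing 9 leaves 1 component; it is not a cut vertex. No other vertex is a cut vertex either.

1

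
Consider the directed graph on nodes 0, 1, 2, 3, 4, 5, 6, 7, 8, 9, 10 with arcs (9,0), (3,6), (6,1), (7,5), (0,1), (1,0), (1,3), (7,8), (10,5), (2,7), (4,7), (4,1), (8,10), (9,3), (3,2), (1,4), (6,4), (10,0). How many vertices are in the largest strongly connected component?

9

{0, 1, 2, 3, 4, 6, 7, 8, 10} are all mutually reachable — one SCC of size 9.
{9} is an SCC by itself.
{5} is an SCC by itself.
The largest has 9 vertices.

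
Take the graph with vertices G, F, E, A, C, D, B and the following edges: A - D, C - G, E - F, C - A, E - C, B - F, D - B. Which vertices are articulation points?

Removing C increases the component count from 1 to 2, so C is a cut vertex.
By contrast removing B leaves 1 component; it is not a cut vertex. No other vertex is a cut vertex either.

C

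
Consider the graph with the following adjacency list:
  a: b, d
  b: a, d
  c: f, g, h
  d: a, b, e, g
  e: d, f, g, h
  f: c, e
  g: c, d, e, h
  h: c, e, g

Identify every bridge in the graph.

none

The edges on the cycle d-b-a-d are not bridges since each lies on that cycle.
Every edge lies on some cycle, so there are no bridges.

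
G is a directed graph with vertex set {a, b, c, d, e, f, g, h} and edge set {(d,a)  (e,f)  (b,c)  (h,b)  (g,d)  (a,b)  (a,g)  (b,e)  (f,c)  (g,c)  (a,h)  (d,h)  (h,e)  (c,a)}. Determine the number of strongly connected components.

1

{a, b, c, d, e, f, g, h} are all mutually reachable — one SCC of size 8.
That gives 1 strongly connected component.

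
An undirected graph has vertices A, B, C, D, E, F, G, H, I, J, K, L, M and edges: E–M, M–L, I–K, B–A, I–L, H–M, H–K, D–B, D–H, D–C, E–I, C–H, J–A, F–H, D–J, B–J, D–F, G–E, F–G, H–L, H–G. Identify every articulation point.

D

Removing D increases the component count from 1 to 2, so D is a cut vertex.
By contrast removing L leaves 1 component; it is not a cut vertex. No other vertex is a cut vertex either.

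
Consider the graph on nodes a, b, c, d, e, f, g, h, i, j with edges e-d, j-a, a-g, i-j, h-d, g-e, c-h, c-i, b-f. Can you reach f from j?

No

The component containing j is {a, c, d, e, g, h, i, j}, and f is not in it.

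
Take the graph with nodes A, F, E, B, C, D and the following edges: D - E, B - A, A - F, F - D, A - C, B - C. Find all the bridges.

The edges on the cycle B-A-C-B are not bridges since each lies on that cycle.
But removing F - D disconnects F from D; removing A - F disconnects A from F; removing D - E disconnects D from E — these are bridges.

A-F, D-E, D-F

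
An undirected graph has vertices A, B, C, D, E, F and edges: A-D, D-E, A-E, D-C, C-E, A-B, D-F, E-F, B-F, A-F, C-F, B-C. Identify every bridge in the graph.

none

The edges on the cycle A-B-C-F-E-A are not bridges since each lies on that cycle.
Every edge lies on some cycle, so there are no bridges.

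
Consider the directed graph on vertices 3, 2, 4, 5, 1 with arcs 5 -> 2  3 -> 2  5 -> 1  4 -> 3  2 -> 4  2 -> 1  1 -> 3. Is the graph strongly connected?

No

There is no directed path from 3 to 5, so the graph is not strongly connected.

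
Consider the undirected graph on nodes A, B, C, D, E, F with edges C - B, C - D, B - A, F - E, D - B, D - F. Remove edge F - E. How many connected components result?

2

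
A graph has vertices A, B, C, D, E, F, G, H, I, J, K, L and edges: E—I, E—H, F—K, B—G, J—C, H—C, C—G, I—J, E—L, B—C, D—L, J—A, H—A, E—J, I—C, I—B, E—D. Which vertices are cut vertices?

Removing E increases the component count from 2 to 3, so E is a cut vertex.
By contrast removing F leaves 2 components; it is not a cut vertex. No other vertex is a cut vertex either.

E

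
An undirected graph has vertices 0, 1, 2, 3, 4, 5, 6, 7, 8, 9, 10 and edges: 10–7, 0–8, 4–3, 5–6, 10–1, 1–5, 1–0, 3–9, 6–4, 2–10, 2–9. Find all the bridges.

0-1, 0-8, 10-7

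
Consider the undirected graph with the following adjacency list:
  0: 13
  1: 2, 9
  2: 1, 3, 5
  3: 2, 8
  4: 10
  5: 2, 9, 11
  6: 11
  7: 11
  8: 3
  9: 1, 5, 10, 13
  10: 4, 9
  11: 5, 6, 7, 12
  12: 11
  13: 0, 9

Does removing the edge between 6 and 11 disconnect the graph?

Removing 6-11 leaves no path between 6 and 11: the component count goes from 1 to 2. So it is a bridge.

Yes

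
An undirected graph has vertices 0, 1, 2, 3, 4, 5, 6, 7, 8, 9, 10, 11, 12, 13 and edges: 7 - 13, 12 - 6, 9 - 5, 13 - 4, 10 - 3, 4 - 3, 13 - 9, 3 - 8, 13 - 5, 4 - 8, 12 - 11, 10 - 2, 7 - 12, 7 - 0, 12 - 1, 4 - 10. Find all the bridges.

0-7, 1-12, 10-2, 11-12, 12-6, 12-7, 13-4, 13-7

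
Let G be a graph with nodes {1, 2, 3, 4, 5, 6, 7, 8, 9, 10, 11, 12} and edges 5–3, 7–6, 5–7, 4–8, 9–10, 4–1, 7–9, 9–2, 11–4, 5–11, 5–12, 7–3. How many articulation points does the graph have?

Removing 4 increases the component count from 1 to 3, so 4 is a cut vertex.
Removing 5 increases the component count from 1 to 3, so 5 is a cut vertex.
Removing 7 increases the component count from 1 to 3, so 7 is a cut vertex.
Likewise 9, 11 are cut vertices.
By contrast removing 8 leaves 1 component; it is not a cut vertex. No other vertex is a cut vertex either.

5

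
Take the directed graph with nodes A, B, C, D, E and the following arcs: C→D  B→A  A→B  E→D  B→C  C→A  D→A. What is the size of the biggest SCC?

4

{A, B, C, D} are all mutually reachable — one SCC of size 4.
{E} is an SCC by itself.
The largest has 4 vertices.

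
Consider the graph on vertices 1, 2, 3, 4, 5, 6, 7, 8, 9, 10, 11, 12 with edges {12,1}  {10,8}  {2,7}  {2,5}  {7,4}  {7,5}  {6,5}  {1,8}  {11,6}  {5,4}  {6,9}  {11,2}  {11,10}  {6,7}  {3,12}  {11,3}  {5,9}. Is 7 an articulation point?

No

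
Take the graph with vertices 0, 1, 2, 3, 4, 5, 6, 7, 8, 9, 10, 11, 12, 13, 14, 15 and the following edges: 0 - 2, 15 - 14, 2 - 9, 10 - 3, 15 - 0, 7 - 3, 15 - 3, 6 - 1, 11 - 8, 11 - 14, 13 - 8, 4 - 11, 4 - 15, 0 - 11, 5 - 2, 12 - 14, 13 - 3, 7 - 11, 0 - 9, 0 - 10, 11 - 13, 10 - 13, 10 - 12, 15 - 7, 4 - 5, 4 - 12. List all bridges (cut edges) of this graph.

The edges on the cycle 4-15-0-2-5-4 are not bridges since each lies on that cycle.
But removing 6 - 1 disconnects 6 from 1 — this is a bridge.

1-6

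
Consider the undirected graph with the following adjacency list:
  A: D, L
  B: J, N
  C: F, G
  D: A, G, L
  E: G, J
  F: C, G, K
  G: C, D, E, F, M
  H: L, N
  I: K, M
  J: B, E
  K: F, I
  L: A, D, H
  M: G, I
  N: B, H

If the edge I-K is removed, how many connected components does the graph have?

1

I and K are still connected via I-M-G-F-K, so the component count stays at 1.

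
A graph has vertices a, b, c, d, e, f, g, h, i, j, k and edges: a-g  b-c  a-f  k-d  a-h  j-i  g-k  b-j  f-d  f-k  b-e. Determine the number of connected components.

2

Starting from b we can reach b, c, e, i, j. That is one component of size 5.
Starting from a we can reach a, d, f, g, h, k. That is one component of size 6.
Total: 2 components.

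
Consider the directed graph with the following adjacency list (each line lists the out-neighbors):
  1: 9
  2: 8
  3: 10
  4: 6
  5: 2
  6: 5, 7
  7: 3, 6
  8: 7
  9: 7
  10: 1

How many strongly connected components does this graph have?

2

{1, 2, 3, 5, 6, 7, 8, 9, 10} are all mutually reachable — one SCC of size 9.
{4} is an SCC by itself.
That gives 2 strongly connected components.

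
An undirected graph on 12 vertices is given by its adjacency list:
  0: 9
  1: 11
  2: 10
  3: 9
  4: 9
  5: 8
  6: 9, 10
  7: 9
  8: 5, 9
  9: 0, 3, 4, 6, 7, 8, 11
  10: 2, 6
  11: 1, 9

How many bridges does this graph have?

11

removing 4-9 disconnects 4 from 9; removing 3-9 disconnects 3 from 9; removing 6-10 disconnects 6 from 10; removing 0-9 disconnects 0 from 9 — these are bridges.
In total 11 edges are bridges.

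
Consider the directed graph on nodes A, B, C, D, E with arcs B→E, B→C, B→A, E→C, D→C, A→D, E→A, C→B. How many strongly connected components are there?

1

{A, B, C, D, E} are all mutually reachable — one SCC of size 5.
That gives 1 strongly connected component.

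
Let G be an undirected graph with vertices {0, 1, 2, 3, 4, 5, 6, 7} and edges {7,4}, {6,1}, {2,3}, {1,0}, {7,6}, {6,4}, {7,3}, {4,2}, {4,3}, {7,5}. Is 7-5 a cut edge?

Removing 7-5 leaves no path between 7 and 5: the component count goes from 1 to 2. So it is a bridge.

Yes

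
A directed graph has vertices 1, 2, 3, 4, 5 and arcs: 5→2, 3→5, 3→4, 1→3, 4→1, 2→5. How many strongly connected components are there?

2

{1, 3, 4} are all mutually reachable — one SCC of size 3.
{2, 5} are all mutually reachable — one SCC of size 2.
That gives 2 strongly connected components.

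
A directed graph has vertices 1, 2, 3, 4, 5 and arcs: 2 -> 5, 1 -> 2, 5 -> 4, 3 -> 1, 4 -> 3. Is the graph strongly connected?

From 1 we can reach every vertex (1, 2, 3, 4, 5), and every vertex can reach 1 (1, 2, 3, 4, 5). So the whole graph is one strongly connected component.

Yes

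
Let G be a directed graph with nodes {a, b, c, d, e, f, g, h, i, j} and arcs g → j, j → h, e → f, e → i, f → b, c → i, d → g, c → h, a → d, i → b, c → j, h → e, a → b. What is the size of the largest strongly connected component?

1

{h} is an SCC by itself.
{c} is an SCC by itself.
{g} is an SCC by itself.
{e} is an SCC by itself.
{a} is an SCC by itself.
(and 5 more singleton SCCs)
The largest has 1 vertex.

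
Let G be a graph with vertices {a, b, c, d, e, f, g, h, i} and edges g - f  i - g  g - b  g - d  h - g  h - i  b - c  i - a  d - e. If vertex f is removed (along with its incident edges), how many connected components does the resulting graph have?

1

With f gone, the remaining components are: {a, b, c, d, e, g, h, i}.
That is 1 component.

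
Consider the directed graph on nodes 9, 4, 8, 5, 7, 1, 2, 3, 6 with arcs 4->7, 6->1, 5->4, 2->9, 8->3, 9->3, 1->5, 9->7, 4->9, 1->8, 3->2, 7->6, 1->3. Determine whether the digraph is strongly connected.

Yes

From 4 we can reach every vertex (1, 2, 3, 4, 5, 6, 7, 8, 9), and every vertex can reach 4 (1, 2, 3, 4, 5, 6, 7, 8, 9). So the whole graph is one strongly connected component.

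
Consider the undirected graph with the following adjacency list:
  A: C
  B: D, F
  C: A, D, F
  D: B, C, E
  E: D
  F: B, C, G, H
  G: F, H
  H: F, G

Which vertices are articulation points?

C, D, F

Removing C increases the component count from 1 to 2, so C is a cut vertex.
Removing D increases the component count from 1 to 2, so D is a cut vertex.
Removing F increases the component count from 1 to 2, so F is a cut vertex.
By contrast removing H leaves 1 component; it is not a cut vertex. No other vertex is a cut vertex either.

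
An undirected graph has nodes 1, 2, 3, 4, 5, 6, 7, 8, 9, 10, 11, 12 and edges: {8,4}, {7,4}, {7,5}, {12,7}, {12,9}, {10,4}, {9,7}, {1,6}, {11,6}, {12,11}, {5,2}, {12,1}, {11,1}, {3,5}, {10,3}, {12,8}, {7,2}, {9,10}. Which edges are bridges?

none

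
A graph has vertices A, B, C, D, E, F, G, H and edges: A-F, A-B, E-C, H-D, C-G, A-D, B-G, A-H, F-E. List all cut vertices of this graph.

A

Removing A increases the component count from 1 to 2, so A is a cut vertex.
By contrast removing D leaves 1 component; it is not a cut vertex. No other vertex is a cut vertex either.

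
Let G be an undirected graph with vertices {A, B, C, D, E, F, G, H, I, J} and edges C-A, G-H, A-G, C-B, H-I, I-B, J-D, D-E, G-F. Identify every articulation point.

D, G

Removing D increases the component count from 2 to 3, so D is a cut vertex.
Removing G increases the component count from 2 to 3, so G is a cut vertex.
By contrast removing A leaves 2 components; it is not a cut vertex. No other vertex is a cut vertex either.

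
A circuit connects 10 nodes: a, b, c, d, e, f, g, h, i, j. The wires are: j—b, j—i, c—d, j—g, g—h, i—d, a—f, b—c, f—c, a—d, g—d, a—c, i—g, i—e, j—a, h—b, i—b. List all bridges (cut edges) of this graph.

The edges on the cycle j-a-f-c-b-i-j are not bridges since each lies on that cycle.
But removing i—e disconnects i from e — this is a bridge.

e-i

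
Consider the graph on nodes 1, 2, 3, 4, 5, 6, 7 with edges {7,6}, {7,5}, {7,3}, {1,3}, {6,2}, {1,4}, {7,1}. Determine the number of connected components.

1

Starting from 1 we can reach 1, 2, 3, 4, 5, 6, 7. That is one component of size 7.
Total: 1 component.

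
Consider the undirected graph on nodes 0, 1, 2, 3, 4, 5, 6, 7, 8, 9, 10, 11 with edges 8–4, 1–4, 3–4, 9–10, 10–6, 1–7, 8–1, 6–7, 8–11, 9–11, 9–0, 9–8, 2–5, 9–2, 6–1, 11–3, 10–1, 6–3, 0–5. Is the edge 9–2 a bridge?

No

After removing 9–2, the path 9-0-5-2 still connects them, so the edge is not a bridge.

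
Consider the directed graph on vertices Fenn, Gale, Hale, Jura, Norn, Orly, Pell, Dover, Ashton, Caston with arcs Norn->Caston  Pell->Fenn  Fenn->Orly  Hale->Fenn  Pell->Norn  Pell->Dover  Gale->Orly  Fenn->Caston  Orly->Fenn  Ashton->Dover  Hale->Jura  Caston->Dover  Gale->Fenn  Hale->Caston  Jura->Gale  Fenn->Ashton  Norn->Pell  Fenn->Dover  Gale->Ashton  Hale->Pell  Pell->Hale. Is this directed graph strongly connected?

There is no directed path from Dover to Pell, so the graph is not strongly connected.

No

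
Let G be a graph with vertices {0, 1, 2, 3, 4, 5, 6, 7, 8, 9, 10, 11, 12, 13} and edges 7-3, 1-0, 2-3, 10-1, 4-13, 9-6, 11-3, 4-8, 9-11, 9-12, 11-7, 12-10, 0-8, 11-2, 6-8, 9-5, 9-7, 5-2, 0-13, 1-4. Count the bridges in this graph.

0

The edges on the cycle 1-4-13-0-1 are not bridges since each lies on that cycle.
Every edge lies on some cycle, so there are no bridges.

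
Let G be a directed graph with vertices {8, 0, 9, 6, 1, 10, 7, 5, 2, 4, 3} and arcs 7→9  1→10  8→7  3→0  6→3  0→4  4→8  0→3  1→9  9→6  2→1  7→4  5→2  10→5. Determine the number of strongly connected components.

{0, 3, 4, 6, 7, 8, 9} are all mutually reachable — one SCC of size 7.
{1, 2, 5, 10} are all mutually reachable — one SCC of size 4.
That gives 2 strongly connected components.

2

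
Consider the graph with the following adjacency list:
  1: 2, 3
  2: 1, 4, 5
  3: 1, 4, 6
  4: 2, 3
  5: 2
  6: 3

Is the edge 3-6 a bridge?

Yes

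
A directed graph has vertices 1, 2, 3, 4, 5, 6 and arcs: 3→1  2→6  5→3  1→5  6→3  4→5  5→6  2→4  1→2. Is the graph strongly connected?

Yes

From 2 we can reach every vertex (1, 2, 3, 4, 5, 6), and every vertex can reach 2 (1, 2, 3, 4, 5, 6). So the whole graph is one strongly connected component.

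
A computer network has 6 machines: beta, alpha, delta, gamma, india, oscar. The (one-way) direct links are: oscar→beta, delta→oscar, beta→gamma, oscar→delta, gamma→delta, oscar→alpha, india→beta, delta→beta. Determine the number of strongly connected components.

{beta, delta, gamma, oscar} are all mutually reachable — one SCC of size 4.
{alpha} is an SCC by itself.
{india} is an SCC by itself.
That gives 3 strongly connected components.

3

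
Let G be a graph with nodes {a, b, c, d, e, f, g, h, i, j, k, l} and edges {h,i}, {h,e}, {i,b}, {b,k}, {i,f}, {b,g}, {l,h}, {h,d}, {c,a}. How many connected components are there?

j is isolated — a component by itself.
Starting from a we can reach a, c. That is one component of size 2.
Starting from b we can reach b, d, e, f, g, h, i, k, l. That is one component of size 9.
Total: 3 components.

3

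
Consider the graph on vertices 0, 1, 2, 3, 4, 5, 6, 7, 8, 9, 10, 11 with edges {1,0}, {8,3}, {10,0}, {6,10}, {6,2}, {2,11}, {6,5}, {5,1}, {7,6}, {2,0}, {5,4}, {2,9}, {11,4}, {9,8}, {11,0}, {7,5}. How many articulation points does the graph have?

Removing 2 increases the component count from 1 to 2, so 2 is a cut vertex.
Removing 8 increases the component count from 1 to 2, so 8 is a cut vertex.
Removing 9 increases the component count from 1 to 2, so 9 is a cut vertex.
By contrast removing 5 leaves 1 component; it is not a cut vertex. No other vertex is a cut vertex either.

3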